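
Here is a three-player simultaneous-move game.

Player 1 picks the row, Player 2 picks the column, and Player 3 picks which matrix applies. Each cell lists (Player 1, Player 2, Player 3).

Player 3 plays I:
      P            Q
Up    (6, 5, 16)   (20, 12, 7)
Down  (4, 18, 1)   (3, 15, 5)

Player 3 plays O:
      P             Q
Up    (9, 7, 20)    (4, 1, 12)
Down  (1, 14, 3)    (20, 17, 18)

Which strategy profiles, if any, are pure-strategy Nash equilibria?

(Up, P, O), (Down, Q, O)

Mark each player's best response to every combination of opponents' strategies; a profile where every player is best-responding is a pure Nash equilibrium.
Player 1 against (P, I): payoffs 6, 4 → best response Up.
Player 1 against (P, O): payoffs 9, 1 → best response Up.
Player 1 against (Q, I): payoffs 20, 3 → best response Up.
Player 1 against (Q, O): payoffs 4, 20 → best response Down.
Player 2 against (Up, I): payoffs 5, 12 → best response Q.
Player 2 against (Up, O): payoffs 7, 1 → best response P.
Player 2 against (Down, I): payoffs 18, 15 → best response P.
Player 2 against (Down, O): payoffs 14, 17 → best response Q.
Player 3 against (Up, P): payoffs 16, 20 → best response O.
Player 3 against (Up, Q): payoffs 7, 12 → best response O.
Player 3 against (Down, P): payoffs 1, 3 → best response O.
Player 3 against (Down, Q): payoffs 5, 18 → best response O.
Mutual best responses: (Up, P, O); (Down, Q, O).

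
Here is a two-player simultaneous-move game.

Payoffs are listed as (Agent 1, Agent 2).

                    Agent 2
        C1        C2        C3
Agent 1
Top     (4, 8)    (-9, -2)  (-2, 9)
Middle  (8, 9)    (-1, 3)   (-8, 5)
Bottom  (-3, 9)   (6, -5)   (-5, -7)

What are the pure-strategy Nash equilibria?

The pure Nash equilibria are (Top, C3) and (Middle, C1).

Agent 1 against C1: payoffs 4, 8, -3 → best response Middle.
Agent 1 against C2: payoffs -9, -1, 6 → best response Bottom.
Agent 1 against C3: payoffs -2, -8, -5 → best response Top.
Agent 2 against Top: payoffs 8, -2, 9 → best response C3.
Agent 2 against Middle: payoffs 9, 3, 5 → best response C1.
Agent 2 against Bottom: payoffs 9, -5, -7 → best response C1.
Mutual best responses: (Top, C3); (Middle, C1).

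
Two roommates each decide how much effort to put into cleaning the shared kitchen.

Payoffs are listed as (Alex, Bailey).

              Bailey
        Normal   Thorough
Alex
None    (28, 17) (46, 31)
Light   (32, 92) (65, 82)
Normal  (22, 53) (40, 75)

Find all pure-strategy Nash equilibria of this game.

For each player, find the best response to each opponent profile; mutual best responses are the pure NE.
Alex against Normal: payoffs 28, 32, 22 → best response Light.
Alex against Thorough: payoffs 46, 65, 40 → best response Light.
Bailey against None: payoffs 17, 31 → best response Thorough.
Bailey against Light: payoffs 92, 82 → best response Normal.
Bailey against Normal: payoffs 53, 75 → best response Thorough.
Mutual best responses: (Light, Normal).

(Light, Normal)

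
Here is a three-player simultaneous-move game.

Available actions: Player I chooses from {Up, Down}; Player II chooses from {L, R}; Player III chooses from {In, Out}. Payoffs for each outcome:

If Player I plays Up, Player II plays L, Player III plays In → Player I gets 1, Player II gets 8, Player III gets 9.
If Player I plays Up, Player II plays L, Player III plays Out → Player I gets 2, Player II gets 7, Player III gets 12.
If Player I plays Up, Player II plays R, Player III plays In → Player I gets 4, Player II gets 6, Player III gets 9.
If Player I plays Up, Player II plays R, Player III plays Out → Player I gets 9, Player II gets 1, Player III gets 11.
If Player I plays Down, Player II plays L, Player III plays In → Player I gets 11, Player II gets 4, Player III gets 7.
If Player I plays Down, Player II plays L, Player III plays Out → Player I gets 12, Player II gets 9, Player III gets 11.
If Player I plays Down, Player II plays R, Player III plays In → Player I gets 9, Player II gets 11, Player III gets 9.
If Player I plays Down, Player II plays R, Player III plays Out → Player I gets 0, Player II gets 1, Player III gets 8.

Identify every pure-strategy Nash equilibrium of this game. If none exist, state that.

Mark each player's best response to every combination of opponents' strategies; a profile where every player is best-responding is a pure Nash equilibrium.
Player I against (L, In): payoffs 1, 11 → best response Down.
Player I against (L, Out): payoffs 2, 12 → best response Down.
Player I against (R, In): payoffs 4, 9 → best response Down.
Player I against (R, Out): payoffs 9, 0 → best response Up.
Player II against (Up, In): payoffs 8, 6 → best response L.
Player II against (Up, Out): payoffs 7, 1 → best response L.
Player II against (Down, In): payoffs 4, 11 → best response R.
Player II against (Down, Out): payoffs 9, 1 → best response L.
Player III against (Up, L): payoffs 9, 12 → best response Out.
Player III against (Up, R): payoffs 9, 11 → best response Out.
Player III against (Down, L): payoffs 7, 11 → best response Out.
Player III against (Down, R): payoffs 9, 8 → best response In.
Mutual best responses: (Down, L, Out); (Down, R, In).

(Down, L, Out), (Down, R, In)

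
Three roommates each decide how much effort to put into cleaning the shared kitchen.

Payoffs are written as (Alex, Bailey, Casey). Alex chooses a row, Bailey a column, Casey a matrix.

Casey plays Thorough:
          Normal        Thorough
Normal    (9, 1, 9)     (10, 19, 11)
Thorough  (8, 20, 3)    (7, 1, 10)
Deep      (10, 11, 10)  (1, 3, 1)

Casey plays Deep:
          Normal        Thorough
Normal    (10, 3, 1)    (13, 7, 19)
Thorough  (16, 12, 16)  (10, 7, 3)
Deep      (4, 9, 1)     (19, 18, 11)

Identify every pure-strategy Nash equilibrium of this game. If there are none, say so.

Mark each player's best response to every combination of opponents' strategies; a profile where every player is best-responding is a pure Nash equilibrium.
Alex against (Normal, Thorough): payoffs 9, 8, 10 → best response Deep.
Alex against (Normal, Deep): payoffs 10, 16, 4 → best response Thorough.
Alex against (Thorough, Thorough): payoffs 10, 7, 1 → best response Normal.
Alex against (Thorough, Deep): payoffs 13, 10, 19 → best response Deep.
Bailey against (Normal, Thorough): payoffs 1, 19 → best response Thorough.
Bailey against (Normal, Deep): payoffs 3, 7 → best response Thorough.
Bailey against (Thorough, Thorough): payoffs 20, 1 → best response Normal.
Bailey against (Thorough, Deep): payoffs 12, 7 → best response Normal.
Bailey against (Deep, Thorough): payoffs 11, 3 → best response Normal.
Bailey against (Deep, Deep): payoffs 9, 18 → best response Thorough.
Casey against (Normal, Normal): payoffs 9, 1 → best response Thorough.
Casey against (Normal, Thorough): payoffs 11, 19 → best response Deep.
Casey against (Thorough, Normal): payoffs 3, 16 → best response Deep.
Casey against (Thorough, Thorough): payoffs 10, 3 → best response Thorough.
Casey against (Deep, Normal): payoffs 10, 1 → best response Thorough.
Casey against (Deep, Thorough): payoffs 1, 11 → best response Deep.
Mutual best responses: (Thorough, Normal, Deep); (Deep, Normal, Thorough); (Deep, Thorough, Deep).

Pure-strategy Nash equilibria: (Thorough, Normal, Deep), (Deep, Normal, Thorough), (Deep, Thorough, Deep)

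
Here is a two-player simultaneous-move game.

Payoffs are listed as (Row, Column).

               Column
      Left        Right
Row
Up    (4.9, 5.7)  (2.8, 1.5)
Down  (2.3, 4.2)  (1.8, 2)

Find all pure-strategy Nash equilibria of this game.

(Up, Left): Row gets 4.9, best alternative 2.3; Column gets 5.7, best alternative 1.5. No profitable deviation — NE.
(Up, Right): Column can switch to Left (1.5 → 5.7). Not NE.
(Down, Left): Row can switch to Up (2.3 → 4.9). Not NE.
(Down, Right): Row can switch to Up (1.8 → 2.8). Not NE.

(Up, Left)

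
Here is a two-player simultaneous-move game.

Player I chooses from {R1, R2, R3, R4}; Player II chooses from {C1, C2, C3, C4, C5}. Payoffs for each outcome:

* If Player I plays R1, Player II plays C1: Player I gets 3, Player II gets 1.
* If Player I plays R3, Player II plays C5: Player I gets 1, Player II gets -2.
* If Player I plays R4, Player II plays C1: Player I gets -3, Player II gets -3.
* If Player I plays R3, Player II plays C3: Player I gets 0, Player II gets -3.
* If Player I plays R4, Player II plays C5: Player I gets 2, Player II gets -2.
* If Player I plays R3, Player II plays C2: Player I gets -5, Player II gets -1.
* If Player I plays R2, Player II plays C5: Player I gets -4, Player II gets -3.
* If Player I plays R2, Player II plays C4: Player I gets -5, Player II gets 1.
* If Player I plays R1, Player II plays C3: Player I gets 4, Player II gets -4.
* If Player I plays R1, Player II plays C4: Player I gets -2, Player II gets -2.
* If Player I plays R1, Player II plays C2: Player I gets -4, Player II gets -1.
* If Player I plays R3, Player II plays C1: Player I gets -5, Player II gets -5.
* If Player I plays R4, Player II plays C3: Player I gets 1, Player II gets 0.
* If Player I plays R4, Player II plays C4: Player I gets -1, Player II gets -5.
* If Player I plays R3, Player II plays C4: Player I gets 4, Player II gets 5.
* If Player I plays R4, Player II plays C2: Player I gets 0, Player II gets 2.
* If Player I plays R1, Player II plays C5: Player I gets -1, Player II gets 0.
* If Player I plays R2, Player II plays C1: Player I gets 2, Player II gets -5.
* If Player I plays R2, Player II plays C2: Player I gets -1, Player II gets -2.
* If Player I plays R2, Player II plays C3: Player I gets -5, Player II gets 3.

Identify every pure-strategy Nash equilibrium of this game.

(R1, C1): Player I gets 3, best alternative 2; Player II gets 1, best alternative 0. No profitable deviation — NE.
(R1, C2): Player I can switch to R2 (-4 → -1). Not NE.
(R1, C3): Player II can switch to C1 (-4 → 1). Not NE.
(R1, C4): Player I can switch to R3 (-2 → 4). Not NE.
(R1, C5): Player I can switch to R3 (-1 → 1). Not NE.
(R2, C1): Player I can switch to R1 (2 → 3). Not NE.
(R2, C2): Player I can switch to R4 (-1 → 0). Not NE.
(R2, C3): Player I can switch to R1 (-5 → 4). Not NE.
(R2, C4): Player I can switch to R1 (-5 → -2). Not NE.
(R3, C4): Player I gets 4, best alternative -1; Player II gets 5, best alternative -1. No profitable deviation — NE.
(R4, C2): Player I gets 0, best alternative -1; Player II gets 2, best alternative 0. No profitable deviation — NE.
(The remaining 9 profiles each have a profitable deviation by the same check.)

The pure Nash equilibria are (R1, C1) and (R3, C4) and (R4, C2).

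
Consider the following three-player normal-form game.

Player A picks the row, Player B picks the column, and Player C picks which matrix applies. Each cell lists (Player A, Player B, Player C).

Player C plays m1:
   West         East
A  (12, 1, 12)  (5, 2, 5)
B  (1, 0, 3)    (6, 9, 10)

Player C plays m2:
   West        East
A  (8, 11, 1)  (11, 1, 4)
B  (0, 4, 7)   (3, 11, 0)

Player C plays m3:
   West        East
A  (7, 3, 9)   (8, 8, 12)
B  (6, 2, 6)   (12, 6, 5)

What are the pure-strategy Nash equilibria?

Player A against (West, m1): payoffs 12, 1 → best response A.
Player A against (West, m2): payoffs 8, 0 → best response A.
Player A against (West, m3): payoffs 7, 6 → best response A.
Player A against (East, m1): payoffs 5, 6 → best response B.
Player A against (East, m2): payoffs 11, 3 → best response A.
Player A against (East, m3): payoffs 8, 12 → best response B.
Player B against (A, m1): payoffs 1, 2 → best response East.
Player B against (A, m2): payoffs 11, 1 → best response West.
Player B against (A, m3): payoffs 3, 8 → best response East.
Player B against (B, m1): payoffs 0, 9 → best response East.
Player B against (B, m2): payoffs 4, 11 → best response East.
Player B against (B, m3): payoffs 2, 6 → best response East.
Player C against (A, West): payoffs 12, 1, 9 → best response m1.
Player C against (A, East): payoffs 5, 4, 12 → best response m3.
Player C against (B, West): payoffs 3, 7, 6 → best response m2.
Player C against (B, East): payoffs 10, 0, 5 → best response m1.
Mutual best responses: (B, East, m1).

Pure NE: (B, East, m1)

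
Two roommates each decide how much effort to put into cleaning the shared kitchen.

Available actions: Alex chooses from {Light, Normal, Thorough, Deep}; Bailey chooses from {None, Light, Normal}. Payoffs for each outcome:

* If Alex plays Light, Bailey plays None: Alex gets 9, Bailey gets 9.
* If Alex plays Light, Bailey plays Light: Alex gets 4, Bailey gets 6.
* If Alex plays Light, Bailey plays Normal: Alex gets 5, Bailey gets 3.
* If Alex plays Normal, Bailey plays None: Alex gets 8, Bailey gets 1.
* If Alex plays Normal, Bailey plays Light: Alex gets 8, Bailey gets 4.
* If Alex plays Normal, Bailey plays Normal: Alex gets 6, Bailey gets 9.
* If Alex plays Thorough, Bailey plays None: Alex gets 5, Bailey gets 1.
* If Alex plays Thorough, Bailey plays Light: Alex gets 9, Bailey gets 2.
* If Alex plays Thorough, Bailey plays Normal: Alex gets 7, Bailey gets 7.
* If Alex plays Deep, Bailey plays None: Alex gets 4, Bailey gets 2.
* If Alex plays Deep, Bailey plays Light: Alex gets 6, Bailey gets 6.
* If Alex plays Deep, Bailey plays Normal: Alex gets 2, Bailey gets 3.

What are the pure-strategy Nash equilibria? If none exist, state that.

Pure-strategy Nash equilibria: (Light, None); (Thorough, Normal)

Alex against None: payoffs 9, 8, 5, 4 → best response Light.
Alex against Light: payoffs 4, 8, 9, 6 → best response Thorough.
Alex against Normal: payoffs 5, 6, 7, 2 → best response Thorough.
Bailey against Light: payoffs 9, 6, 3 → best response None.
Bailey against Normal: payoffs 1, 4, 9 → best response Normal.
Bailey against Thorough: payoffs 1, 2, 7 → best response Normal.
Bailey against Deep: payoffs 2, 6, 3 → best response Light.
Mutual best responses: (Light, None); (Thorough, Normal).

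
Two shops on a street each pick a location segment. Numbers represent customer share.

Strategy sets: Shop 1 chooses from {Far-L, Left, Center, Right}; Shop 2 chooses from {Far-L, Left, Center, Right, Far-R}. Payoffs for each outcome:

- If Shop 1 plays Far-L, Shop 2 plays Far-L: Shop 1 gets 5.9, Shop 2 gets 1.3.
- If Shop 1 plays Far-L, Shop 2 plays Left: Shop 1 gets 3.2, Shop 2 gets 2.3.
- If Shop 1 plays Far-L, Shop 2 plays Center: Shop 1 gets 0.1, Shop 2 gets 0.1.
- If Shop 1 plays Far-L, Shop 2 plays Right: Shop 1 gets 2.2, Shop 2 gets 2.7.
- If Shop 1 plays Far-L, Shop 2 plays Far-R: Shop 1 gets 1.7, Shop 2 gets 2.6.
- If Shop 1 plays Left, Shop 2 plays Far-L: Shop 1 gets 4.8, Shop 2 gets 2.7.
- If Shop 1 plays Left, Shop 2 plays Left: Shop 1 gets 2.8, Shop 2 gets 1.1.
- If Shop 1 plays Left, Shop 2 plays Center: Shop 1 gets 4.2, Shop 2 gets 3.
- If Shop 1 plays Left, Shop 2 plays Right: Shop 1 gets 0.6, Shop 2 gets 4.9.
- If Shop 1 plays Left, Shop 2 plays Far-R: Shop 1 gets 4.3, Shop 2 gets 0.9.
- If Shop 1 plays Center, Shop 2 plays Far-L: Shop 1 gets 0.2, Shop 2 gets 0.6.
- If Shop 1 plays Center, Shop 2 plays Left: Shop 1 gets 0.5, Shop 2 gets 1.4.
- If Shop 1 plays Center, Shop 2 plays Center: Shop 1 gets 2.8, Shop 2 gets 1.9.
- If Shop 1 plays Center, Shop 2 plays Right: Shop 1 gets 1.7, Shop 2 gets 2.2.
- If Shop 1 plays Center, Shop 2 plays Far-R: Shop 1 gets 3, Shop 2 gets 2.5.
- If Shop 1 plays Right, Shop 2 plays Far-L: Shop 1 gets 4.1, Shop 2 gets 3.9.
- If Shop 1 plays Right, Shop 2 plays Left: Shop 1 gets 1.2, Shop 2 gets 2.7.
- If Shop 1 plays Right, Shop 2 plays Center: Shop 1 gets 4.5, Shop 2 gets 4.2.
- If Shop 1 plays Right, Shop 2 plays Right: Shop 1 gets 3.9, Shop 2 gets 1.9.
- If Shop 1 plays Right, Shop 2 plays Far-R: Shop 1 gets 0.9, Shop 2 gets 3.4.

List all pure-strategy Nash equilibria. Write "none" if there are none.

The unique pure-strategy Nash equilibrium is (Right, Center).

Shop 1 against Far-L: payoffs 5.9, 4.8, 0.2, 4.1 → best response Far-L.
Shop 1 against Left: payoffs 3.2, 2.8, 0.5, 1.2 → best response Far-L.
Shop 1 against Center: payoffs 0.1, 4.2, 2.8, 4.5 → best response Right.
Shop 1 against Right: payoffs 2.2, 0.6, 1.7, 3.9 → best response Right.
Shop 1 against Far-R: payoffs 1.7, 4.3, 3, 0.9 → best response Left.
Shop 2 against Far-L: payoffs 1.3, 2.3, 0.1, 2.7, 2.6 → best response Right.
Shop 2 against Left: payoffs 2.7, 1.1, 3, 4.9, 0.9 → best response Right.
Shop 2 against Center: payoffs 0.6, 1.4, 1.9, 2.2, 2.5 → best response Far-R.
Shop 2 against Right: payoffs 3.9, 2.7, 4.2, 1.9, 3.4 → best response Center.
Mutual best responses: (Right, Center).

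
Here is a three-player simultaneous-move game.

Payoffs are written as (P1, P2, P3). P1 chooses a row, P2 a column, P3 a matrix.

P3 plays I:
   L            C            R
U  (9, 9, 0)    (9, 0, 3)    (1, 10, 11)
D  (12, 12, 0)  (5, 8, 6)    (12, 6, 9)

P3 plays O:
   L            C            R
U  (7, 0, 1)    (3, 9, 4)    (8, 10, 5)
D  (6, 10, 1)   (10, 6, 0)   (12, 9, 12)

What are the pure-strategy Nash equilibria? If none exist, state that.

(U, L, I): P1 can switch to D (9 → 12). Not NE.
(U, L, O): P2 can switch to C (0 → 9). Not NE.
(U, C, I): P2 can switch to L (0 → 9). Not NE.
(U, C, O): P1 can switch to D (3 → 10). Not NE.
(U, R, I): P1 can switch to D (1 → 12). Not NE.
(U, R, O): P1 can switch to D (8 → 12). Not NE.
(The remaining 6 profiles each have a profitable deviation by the same check.)

This game has no pure Nash equilibrium.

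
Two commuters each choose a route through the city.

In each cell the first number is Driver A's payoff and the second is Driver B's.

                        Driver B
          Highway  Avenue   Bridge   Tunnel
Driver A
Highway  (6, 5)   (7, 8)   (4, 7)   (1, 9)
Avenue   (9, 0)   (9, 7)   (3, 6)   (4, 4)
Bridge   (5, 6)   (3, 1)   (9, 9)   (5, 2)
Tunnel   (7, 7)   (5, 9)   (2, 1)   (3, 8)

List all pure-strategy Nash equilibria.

Driver A against Highway: payoffs 6, 9, 5, 7 → best response Avenue.
Driver A against Avenue: payoffs 7, 9, 3, 5 → best response Avenue.
Driver A against Bridge: payoffs 4, 3, 9, 2 → best response Bridge.
Driver A against Tunnel: payoffs 1, 4, 5, 3 → best response Bridge.
Driver B against Highway: payoffs 5, 8, 7, 9 → best response Tunnel.
Driver B against Avenue: payoffs 0, 7, 6, 4 → best response Avenue.
Driver B against Bridge: payoffs 6, 1, 9, 2 → best response Bridge.
Driver B against Tunnel: payoffs 7, 9, 1, 8 → best response Avenue.
Mutual best responses: (Avenue, Avenue); (Bridge, Bridge).

The pure Nash equilibria are (Avenue, Avenue), (Bridge, Bridge).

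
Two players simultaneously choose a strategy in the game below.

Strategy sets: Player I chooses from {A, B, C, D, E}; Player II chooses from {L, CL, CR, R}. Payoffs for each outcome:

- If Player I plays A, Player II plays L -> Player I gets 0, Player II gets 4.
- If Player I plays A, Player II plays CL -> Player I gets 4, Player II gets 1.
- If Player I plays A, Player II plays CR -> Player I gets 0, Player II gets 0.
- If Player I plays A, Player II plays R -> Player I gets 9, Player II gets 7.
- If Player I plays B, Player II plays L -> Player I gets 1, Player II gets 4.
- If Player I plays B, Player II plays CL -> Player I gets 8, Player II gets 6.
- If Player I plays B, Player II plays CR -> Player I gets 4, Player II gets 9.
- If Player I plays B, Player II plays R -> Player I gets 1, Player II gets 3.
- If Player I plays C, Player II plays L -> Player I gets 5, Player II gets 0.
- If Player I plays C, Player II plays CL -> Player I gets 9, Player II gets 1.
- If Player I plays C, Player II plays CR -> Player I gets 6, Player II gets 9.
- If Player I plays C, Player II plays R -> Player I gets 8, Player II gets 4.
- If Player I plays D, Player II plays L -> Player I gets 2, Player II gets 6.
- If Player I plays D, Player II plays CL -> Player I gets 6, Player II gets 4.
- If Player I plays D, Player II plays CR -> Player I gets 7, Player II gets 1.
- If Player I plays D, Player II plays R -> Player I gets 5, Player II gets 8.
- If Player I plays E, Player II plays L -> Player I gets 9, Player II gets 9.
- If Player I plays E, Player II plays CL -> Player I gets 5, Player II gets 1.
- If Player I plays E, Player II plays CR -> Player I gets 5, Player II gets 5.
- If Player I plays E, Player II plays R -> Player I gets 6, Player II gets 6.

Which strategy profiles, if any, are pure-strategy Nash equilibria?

The pure Nash equilibria are (A, R); (E, L).

Player I against L: payoffs 0, 1, 5, 2, 9 → best response E.
Player I against CL: payoffs 4, 8, 9, 6, 5 → best response C.
Player I against CR: payoffs 0, 4, 6, 7, 5 → best response D.
Player I against R: payoffs 9, 1, 8, 5, 6 → best response A.
Player II against A: payoffs 4, 1, 0, 7 → best response R.
Player II against B: payoffs 4, 6, 9, 3 → best response CR.
Player II against C: payoffs 0, 1, 9, 4 → best response CR.
Player II against D: payoffs 6, 4, 1, 8 → best response R.
Player II against E: payoffs 9, 1, 5, 6 → best response L.
Mutual best responses: (A, R); (E, L).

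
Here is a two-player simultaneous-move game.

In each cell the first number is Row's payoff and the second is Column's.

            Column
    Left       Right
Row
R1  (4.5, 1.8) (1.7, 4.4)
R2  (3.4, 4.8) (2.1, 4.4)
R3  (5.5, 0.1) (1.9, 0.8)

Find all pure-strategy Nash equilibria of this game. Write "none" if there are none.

none

Mark each player's best response to every combination of opponents' strategies; a profile where every player is best-responding is a pure Nash equilibrium.
Row against Left: payoffs 4.5, 3.4, 5.5 → best response R3.
Row against Right: payoffs 1.7, 2.1, 1.9 → best response R2.
Column against R1: payoffs 1.8, 4.4 → best response Right.
Column against R2: payoffs 4.8, 4.4 → best response Left.
Column against R3: payoffs 0.1, 0.8 → best response Right.
No profile is a mutual best response for all players.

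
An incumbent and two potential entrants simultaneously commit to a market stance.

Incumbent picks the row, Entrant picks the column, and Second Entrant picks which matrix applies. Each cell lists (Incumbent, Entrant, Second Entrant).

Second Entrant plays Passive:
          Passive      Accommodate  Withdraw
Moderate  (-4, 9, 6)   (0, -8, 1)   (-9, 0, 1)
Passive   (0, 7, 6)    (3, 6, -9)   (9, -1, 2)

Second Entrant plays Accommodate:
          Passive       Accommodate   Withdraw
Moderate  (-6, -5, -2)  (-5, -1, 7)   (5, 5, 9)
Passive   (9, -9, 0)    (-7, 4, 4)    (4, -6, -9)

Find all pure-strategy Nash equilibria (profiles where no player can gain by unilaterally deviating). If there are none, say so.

Incumbent against (Passive, Passive): payoffs -4, 0 → best response Passive.
Incumbent against (Passive, Accommodate): payoffs -6, 9 → best response Passive.
Incumbent against (Accommodate, Passive): payoffs 0, 3 → best response Passive.
Incumbent against (Accommodate, Accommodate): payoffs -5, -7 → best response Moderate.
Incumbent against (Withdraw, Passive): payoffs -9, 9 → best response Passive.
Incumbent against (Withdraw, Accommodate): payoffs 5, 4 → best response Moderate.
Entrant against (Moderate, Passive): payoffs 9, -8, 0 → best response Passive.
Entrant against (Moderate, Accommodate): payoffs -5, -1, 5 → best response Withdraw.
Entrant against (Passive, Passive): payoffs 7, 6, -1 → best response Passive.
Entrant against (Passive, Accommodate): payoffs -9, 4, -6 → best response Accommodate.
Second Entrant against (Moderate, Passive): payoffs 6, -2 → best response Passive.
Second Entrant against (Moderate, Accommodate): payoffs 1, 7 → best response Accommodate.
Second Entrant against (Moderate, Withdraw): payoffs 1, 9 → best response Accommodate.
Second Entrant against (Passive, Passive): payoffs 6, 0 → best response Passive.
Second Entrant against (Passive, Accommodate): payoffs -9, 4 → best response Accommodate.
Second Entrant against (Passive, Withdraw): payoffs 2, -9 → best response Passive.
Mutual best responses: (Moderate, Withdraw, Accommodate); (Passive, Passive, Passive).

The pure Nash equilibria are (Moderate, Withdraw, Accommodate) and (Passive, Passive, Passive).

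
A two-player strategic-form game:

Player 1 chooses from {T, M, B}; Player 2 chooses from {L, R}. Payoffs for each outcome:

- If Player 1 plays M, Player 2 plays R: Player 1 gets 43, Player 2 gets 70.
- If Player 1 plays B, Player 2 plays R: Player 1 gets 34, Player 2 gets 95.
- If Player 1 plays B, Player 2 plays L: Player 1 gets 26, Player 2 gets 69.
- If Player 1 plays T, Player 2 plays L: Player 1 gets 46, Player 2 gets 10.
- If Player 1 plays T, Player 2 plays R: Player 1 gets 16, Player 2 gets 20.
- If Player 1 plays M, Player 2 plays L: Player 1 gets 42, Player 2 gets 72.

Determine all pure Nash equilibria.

There is no pure-strategy Nash equilibrium.

Mark each player's best response to every combination of opponents' strategies; a profile where every player is best-responding is a pure Nash equilibrium.
Player 1 against L: payoffs 46, 42, 26 → best response T.
Player 1 against R: payoffs 16, 43, 34 → best response M.
Player 2 against T: payoffs 10, 20 → best response R.
Player 2 against M: payoffs 72, 70 → best response L.
Player 2 against B: payoffs 69, 95 → best response R.
No profile is a mutual best response for all players.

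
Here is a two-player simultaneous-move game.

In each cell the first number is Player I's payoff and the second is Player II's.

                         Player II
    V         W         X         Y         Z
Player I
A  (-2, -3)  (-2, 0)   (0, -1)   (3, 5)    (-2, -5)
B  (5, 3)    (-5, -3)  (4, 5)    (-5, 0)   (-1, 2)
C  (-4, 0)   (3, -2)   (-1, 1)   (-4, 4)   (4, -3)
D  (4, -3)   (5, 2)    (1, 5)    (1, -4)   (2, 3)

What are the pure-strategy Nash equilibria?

For each player, find the best response to each opponent profile; mutual best responses are the pure NE.
Player I against V: payoffs -2, 5, -4, 4 → best response B.
Player I against W: payoffs -2, -5, 3, 5 → best response D.
Player I against X: payoffs 0, 4, -1, 1 → best response B.
Player I against Y: payoffs 3, -5, -4, 1 → best response A.
Player I against Z: payoffs -2, -1, 4, 2 → best response C.
Player II against A: payoffs -3, 0, -1, 5, -5 → best response Y.
Player II against B: payoffs 3, -3, 5, 0, 2 → best response X.
Player II against C: payoffs 0, -2, 1, 4, -3 → best response Y.
Player II against D: payoffs -3, 2, 5, -4, 3 → best response X.
Mutual best responses: (A, Y); (B, X).

Pure-strategy Nash equilibria: (A, Y), (B, X)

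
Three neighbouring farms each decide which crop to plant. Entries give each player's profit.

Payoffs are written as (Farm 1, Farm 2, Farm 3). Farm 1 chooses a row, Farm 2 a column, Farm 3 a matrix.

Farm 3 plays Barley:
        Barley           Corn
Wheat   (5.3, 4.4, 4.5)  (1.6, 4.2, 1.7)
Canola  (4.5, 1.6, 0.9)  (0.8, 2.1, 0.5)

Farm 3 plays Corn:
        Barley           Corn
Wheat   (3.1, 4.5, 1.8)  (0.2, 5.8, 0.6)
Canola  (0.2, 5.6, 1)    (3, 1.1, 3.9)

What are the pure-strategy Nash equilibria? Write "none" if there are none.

(Wheat, Barley, Barley)

Farm 1 against (Barley, Barley): payoffs 5.3, 4.5 → best response Wheat.
Farm 1 against (Barley, Corn): payoffs 3.1, 0.2 → best response Wheat.
Farm 1 against (Corn, Barley): payoffs 1.6, 0.8 → best response Wheat.
Farm 1 against (Corn, Corn): payoffs 0.2, 3 → best response Canola.
Farm 2 against (Wheat, Barley): payoffs 4.4, 4.2 → best response Barley.
Farm 2 against (Wheat, Corn): payoffs 4.5, 5.8 → best response Corn.
Farm 2 against (Canola, Barley): payoffs 1.6, 2.1 → best response Corn.
Farm 2 against (Canola, Corn): payoffs 5.6, 1.1 → best response Barley.
Farm 3 against (Wheat, Barley): payoffs 4.5, 1.8 → best response Barley.
Farm 3 against (Wheat, Corn): payoffs 1.7, 0.6 → best response Barley.
Farm 3 against (Canola, Barley): payoffs 0.9, 1 → best response Corn.
Farm 3 against (Canola, Corn): payoffs 0.5, 3.9 → best response Corn.
Mutual best responses: (Wheat, Barley, Barley).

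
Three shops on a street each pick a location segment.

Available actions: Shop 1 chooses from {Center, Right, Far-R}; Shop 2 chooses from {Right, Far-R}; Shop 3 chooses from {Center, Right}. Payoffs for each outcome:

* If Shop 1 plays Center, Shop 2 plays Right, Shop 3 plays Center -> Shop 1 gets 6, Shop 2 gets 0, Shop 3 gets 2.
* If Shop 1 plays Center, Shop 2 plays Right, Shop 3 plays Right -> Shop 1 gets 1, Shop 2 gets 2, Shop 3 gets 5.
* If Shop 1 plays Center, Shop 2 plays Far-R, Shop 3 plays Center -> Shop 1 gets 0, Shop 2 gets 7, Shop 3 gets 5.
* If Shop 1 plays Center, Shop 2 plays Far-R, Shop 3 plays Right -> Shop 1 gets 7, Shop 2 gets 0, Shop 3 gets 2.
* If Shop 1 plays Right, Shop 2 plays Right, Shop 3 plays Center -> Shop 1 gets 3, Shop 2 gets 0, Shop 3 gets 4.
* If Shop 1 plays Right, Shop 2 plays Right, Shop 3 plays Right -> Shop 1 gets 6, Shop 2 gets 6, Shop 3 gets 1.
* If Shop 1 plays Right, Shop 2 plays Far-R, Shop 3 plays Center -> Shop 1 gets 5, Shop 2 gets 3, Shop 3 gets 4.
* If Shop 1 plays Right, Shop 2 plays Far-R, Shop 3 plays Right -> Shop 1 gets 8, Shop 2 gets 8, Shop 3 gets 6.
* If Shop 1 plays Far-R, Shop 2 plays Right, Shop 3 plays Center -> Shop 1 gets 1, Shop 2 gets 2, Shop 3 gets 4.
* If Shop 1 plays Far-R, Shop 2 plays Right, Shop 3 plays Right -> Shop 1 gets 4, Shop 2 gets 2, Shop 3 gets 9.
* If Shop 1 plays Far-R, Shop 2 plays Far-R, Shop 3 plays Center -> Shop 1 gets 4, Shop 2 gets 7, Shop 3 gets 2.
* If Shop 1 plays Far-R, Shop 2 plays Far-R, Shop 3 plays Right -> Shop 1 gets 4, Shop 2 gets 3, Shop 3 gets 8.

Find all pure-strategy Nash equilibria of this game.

(Right, Far-R, Right)

Mark each player's best response to every combination of opponents' strategies; a profile where every player is best-responding is a pure Nash equilibrium.
Shop 1 against (Right, Center): payoffs 6, 3, 1 → best response Center.
Shop 1 against (Right, Right): payoffs 1, 6, 4 → best response Right.
Shop 1 against (Far-R, Center): payoffs 0, 5, 4 → best response Right.
Shop 1 against (Far-R, Right): payoffs 7, 8, 4 → best response Right.
Shop 2 against (Center, Center): payoffs 0, 7 → best response Far-R.
Shop 2 against (Center, Right): payoffs 2, 0 → best response Right.
Shop 2 against (Right, Center): payoffs 0, 3 → best response Far-R.
Shop 2 against (Right, Right): payoffs 6, 8 → best response Far-R.
Shop 2 against (Far-R, Center): payoffs 2, 7 → best response Far-R.
Shop 2 against (Far-R, Right): payoffs 2, 3 → best response Far-R.
Shop 3 against (Center, Right): payoffs 2, 5 → best response Right.
Shop 3 against (Center, Far-R): payoffs 5, 2 → best response Center.
Shop 3 against (Right, Right): payoffs 4, 1 → best response Center.
Shop 3 against (Right, Far-R): payoffs 4, 6 → best response Right.
Shop 3 against (Far-R, Right): payoffs 4, 9 → best response Right.
Shop 3 against (Far-R, Far-R): payoffs 2, 8 → best response Right.
Mutual best responses: (Right, Far-R, Right).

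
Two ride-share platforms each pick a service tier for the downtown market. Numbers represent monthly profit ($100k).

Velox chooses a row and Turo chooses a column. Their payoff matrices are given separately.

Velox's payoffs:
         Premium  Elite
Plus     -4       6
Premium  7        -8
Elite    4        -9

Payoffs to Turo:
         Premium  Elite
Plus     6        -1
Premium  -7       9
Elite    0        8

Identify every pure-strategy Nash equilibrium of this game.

(Plus, Premium): Velox can switch to Premium (-4 → 7). Not NE.
(Plus, Elite): Turo can switch to Premium (-1 → 6). Not NE.
(Premium, Premium): Turo can switch to Elite (-7 → 9). Not NE.
(Premium, Elite): Velox can switch to Plus (-8 → 6). Not NE.
(Elite, Premium): Velox can switch to Premium (4 → 7). Not NE.
(Elite, Elite): Velox can switch to Plus (-9 → 6). Not NE.

There is no pure-strategy Nash equilibrium.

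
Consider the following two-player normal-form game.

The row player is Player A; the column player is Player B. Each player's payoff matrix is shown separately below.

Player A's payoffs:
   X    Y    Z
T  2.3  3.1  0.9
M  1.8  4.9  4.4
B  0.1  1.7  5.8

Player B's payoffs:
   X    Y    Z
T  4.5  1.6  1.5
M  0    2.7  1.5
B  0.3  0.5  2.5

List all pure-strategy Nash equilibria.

Pure-strategy Nash equilibria: (T, X); (M, Y); (B, Z)

Player A against X: payoffs 2.3, 1.8, 0.1 → best response T.
Player A against Y: payoffs 3.1, 4.9, 1.7 → best response M.
Player A against Z: payoffs 0.9, 4.4, 5.8 → best response B.
Player B against T: payoffs 4.5, 1.6, 1.5 → best response X.
Player B against M: payoffs 0, 2.7, 1.5 → best response Y.
Player B against B: payoffs 0.3, 0.5, 2.5 → best response Z.
Mutual best responses: (T, X); (M, Y); (B, Z).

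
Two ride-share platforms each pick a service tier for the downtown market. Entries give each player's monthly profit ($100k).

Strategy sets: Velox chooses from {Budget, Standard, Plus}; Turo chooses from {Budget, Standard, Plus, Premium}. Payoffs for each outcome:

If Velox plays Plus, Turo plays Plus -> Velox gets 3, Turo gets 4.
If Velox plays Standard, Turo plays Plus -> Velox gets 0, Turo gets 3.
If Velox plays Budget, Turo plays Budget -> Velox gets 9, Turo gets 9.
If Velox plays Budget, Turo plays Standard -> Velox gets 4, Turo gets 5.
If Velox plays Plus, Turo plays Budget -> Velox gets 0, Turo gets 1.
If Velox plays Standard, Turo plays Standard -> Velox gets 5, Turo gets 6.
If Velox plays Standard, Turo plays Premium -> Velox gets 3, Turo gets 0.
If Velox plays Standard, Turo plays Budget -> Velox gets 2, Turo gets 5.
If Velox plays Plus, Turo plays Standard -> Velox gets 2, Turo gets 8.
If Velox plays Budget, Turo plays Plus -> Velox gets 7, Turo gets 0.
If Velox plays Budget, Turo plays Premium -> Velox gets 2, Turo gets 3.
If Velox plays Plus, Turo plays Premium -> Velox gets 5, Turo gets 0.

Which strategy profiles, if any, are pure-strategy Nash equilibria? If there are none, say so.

Velox against Budget: payoffs 9, 2, 0 → best response Budget.
Velox against Standard: payoffs 4, 5, 2 → best response Standard.
Velox against Plus: payoffs 7, 0, 3 → best response Budget.
Velox against Premium: payoffs 2, 3, 5 → best response Plus.
Turo against Budget: payoffs 9, 5, 0, 3 → best response Budget.
Turo against Standard: payoffs 5, 6, 3, 0 → best response Standard.
Turo against Plus: payoffs 1, 8, 4, 0 → best response Standard.
Mutual best responses: (Budget, Budget); (Standard, Standard).

Pure-strategy Nash equilibria: (Budget, Budget); (Standard, Standard)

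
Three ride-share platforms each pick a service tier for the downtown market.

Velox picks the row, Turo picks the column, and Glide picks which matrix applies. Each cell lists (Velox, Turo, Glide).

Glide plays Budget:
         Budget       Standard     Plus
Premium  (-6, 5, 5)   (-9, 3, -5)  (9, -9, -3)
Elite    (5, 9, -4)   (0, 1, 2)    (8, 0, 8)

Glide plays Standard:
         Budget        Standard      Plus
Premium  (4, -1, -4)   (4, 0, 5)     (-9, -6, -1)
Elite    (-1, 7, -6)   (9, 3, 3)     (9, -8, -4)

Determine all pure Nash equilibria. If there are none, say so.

For each strategy profile, look for a profitable unilateral deviation.
(Premium, Budget, Budget): Velox can switch to Elite (-6 → 5). Not NE.
(Premium, Budget, Standard): Turo can switch to Standard (-1 → 0). Not NE.
(Premium, Standard, Budget): Velox can switch to Elite (-9 → 0). Not NE.
(Premium, Standard, Standard): Velox can switch to Elite (4 → 9). Not NE.
(Premium, Plus, Budget): Turo can switch to Budget (-9 → 5). Not NE.
(Premium, Plus, Standard): Velox can switch to Elite (-9 → 9). Not NE.
(Elite, Budget, Budget): Velox gets 5, best alternative -6; Turo gets 9, best alternative 1; Glide gets -4, best alternative -6. No profitable deviation — NE.
(Elite, Budget, Standard): Velox can switch to Premium (-1 → 4). Not NE.
(Elite, Standard, Budget): Turo can switch to Budget (1 → 9). Not NE.
(Elite, Standard, Standard): Turo can switch to Budget (3 → 7). Not NE.
(Elite, Plus, Budget): Velox can switch to Premium (8 → 9). Not NE.
(Elite, Plus, Standard): Turo can switch to Budget (-8 → 7). Not NE.

The unique pure-strategy Nash equilibrium is (Elite, Budget, Budget).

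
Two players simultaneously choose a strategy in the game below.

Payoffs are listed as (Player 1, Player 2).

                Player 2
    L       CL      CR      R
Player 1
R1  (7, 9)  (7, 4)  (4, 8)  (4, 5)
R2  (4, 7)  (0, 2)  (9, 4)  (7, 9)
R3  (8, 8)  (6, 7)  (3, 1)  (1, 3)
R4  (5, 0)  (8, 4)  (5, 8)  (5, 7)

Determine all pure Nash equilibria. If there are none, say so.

(R2, R); (R3, L)

Check each profile: it is a Nash equilibrium iff no player can strictly gain by switching unilaterally.
(R1, L): Player 1 can switch to R3 (7 → 8). Not NE.
(R1, CL): Player 1 can switch to R4 (7 → 8). Not NE.
(R1, CR): Player 1 can switch to R2 (4 → 9). Not NE.
(R1, R): Player 1 can switch to R2 (4 → 7). Not NE.
(R2, L): Player 1 can switch to R1 (4 → 7). Not NE.
(R2, CL): Player 1 can switch to R1 (0 → 7). Not NE.
(R2, CR): Player 2 can switch to L (4 → 7). Not NE.
(R2, R): Player 1 gets 7, best alternative 5; Player 2 gets 9, best alternative 7. No profitable deviation — NE.
(R3, L): Player 1 gets 8, best alternative 7; Player 2 gets 8, best alternative 7. No profitable deviation — NE.
(R3, CL): Player 1 can switch to R1 (6 → 7). Not NE.
(The remaining 6 profiles each have a profitable deviation by the same check.)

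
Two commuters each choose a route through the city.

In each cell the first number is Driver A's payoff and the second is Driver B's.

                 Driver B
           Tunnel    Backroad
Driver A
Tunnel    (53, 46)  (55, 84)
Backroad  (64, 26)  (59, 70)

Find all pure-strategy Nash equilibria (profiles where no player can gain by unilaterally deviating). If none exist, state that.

Pure NE: (Backroad, Backroad)

(Tunnel, Tunnel): Driver A can switch to Backroad (53 → 64). Not NE.
(Tunnel, Backroad): Driver A can switch to Backroad (55 → 59). Not NE.
(Backroad, Tunnel): Driver B can switch to Backroad (26 → 70). Not NE.
(Backroad, Backroad): Driver A gets 59, best alternative 55; Driver B gets 70, best alternative 26. No profitable deviation — NE.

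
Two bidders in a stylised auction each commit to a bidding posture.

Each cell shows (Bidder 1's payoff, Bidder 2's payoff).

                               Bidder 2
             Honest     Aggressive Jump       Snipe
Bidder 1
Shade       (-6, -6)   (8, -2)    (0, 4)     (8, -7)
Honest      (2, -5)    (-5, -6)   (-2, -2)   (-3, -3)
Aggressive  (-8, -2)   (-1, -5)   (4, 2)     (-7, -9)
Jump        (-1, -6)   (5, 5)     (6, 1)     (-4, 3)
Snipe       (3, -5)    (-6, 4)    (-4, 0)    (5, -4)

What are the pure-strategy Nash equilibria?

Bidder 1 against Honest: payoffs -6, 2, -8, -1, 3 → best response Snipe.
Bidder 1 against Aggressive: payoffs 8, -5, -1, 5, -6 → best response Shade.
Bidder 1 against Jump: payoffs 0, -2, 4, 6, -4 → best response Jump.
Bidder 1 against Snipe: payoffs 8, -3, -7, -4, 5 → best response Shade.
Bidder 2 against Shade: payoffs -6, -2, 4, -7 → best response Jump.
Bidder 2 against Honest: payoffs -5, -6, -2, -3 → best response Jump.
Bidder 2 against Aggressive: payoffs -2, -5, 2, -9 → best response Jump.
Bidder 2 against Jump: payoffs -6, 5, 1, 3 → best response Aggressive.
Bidder 2 against Snipe: payoffs -5, 4, 0, -4 → best response Aggressive.
No profile is a mutual best response for all players.

There is no pure-strategy Nash equilibrium.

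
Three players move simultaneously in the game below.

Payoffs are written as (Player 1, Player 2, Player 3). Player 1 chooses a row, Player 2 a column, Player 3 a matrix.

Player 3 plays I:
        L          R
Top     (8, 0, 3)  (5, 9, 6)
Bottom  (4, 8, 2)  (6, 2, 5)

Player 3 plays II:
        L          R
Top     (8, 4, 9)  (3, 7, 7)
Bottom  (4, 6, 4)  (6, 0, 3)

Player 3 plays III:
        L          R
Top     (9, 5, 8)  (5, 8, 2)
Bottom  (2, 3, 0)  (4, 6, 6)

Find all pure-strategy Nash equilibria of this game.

No pure-strategy Nash equilibrium.

(Top, L, I): Player 2 can switch to R (0 → 9). Not NE.
(Top, L, II): Player 2 can switch to R (4 → 7). Not NE.
(Top, L, III): Player 2 can switch to R (5 → 8). Not NE.
(Top, R, I): Player 1 can switch to Bottom (5 → 6). Not NE.
(Top, R, II): Player 1 can switch to Bottom (3 → 6). Not NE.
(Top, R, III): Player 3 can switch to I (2 → 6). Not NE.
(Bottom, L, I): Player 1 can switch to Top (4 → 8). Not NE.
(Bottom, L, II): Player 1 can switch to Top (4 → 8). Not NE.
(The remaining 4 profiles each have a profitable deviation by the same check.)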